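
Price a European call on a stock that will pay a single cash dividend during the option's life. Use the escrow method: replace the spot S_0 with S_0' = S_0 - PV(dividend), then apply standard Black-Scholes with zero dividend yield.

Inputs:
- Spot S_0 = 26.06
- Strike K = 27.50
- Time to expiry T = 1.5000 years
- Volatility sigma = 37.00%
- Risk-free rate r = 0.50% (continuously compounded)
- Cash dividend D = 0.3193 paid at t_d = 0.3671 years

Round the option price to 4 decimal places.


Answer: Price = 4.0156

Derivation:
PV(D) = D * exp(-r * t_d) = 0.3193 * 0.99816618 = 0.31871446
S_0' = S_0 - PV(D) = 26.0600 - 0.31871446 = 25.74128554
d1 = (ln(S_0'/K) + (r + sigma^2/2)*T) / (sigma*sqrt(T)) = 0.09728477
d2 = d1 - sigma*sqrt(T) = -0.35587083
exp(-rT) = 0.99252805
N(d1) = 0.53874988; N(d2) = 0.36096865
C = S_0' * N(d1) - K * exp(-rT) * N(d2) = 25.74128554 * 0.53874988 - 27.5000 * 0.99252805 * 0.36096865 = 4.0156


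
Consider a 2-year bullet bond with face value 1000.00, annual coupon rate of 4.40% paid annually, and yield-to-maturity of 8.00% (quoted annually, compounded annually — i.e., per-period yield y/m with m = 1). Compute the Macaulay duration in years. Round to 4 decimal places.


Answer: Macaulay duration = 1.9565 years

Derivation:
Coupon per period c = face * coupon_rate / m = 44.000000
Periods per year m = 1; per-period yield y/m = 0.080000
Number of cashflows N = 2
Cashflows (t years, CF_t, discount factor 1/(1+y/m)^(m*t), PV):
  t = 1.0000: CF_t = 44.000000, DF = 0.925926, PV = 40.740741
  t = 2.0000: CF_t = 1044.000000, DF = 0.857339, PV = 895.061728
Price P = sum_t PV_t = 935.802469
Macaulay numerator sum_t t * PV_t:
  t * PV_t at t = 1.0000: 40.740741
  t * PV_t at t = 2.0000: 1790.123457
Macaulay duration D = (sum_t t * PV_t) / P = 1830.864198 / 935.802469 = 1.956464


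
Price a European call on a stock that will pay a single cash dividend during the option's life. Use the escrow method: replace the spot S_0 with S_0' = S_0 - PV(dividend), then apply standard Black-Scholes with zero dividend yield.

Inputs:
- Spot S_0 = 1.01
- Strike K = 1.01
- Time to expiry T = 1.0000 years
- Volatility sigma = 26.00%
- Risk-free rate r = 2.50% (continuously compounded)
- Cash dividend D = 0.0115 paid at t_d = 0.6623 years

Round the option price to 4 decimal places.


PV(D) = D * exp(-r * t_d) = 0.0115 * 0.98357882 = 0.01131116
S_0' = S_0 - PV(D) = 1.0100 - 0.01131116 = 0.99868884
d1 = (ln(S_0'/K) + (r + sigma^2/2)*T) / (sigma*sqrt(T)) = 0.18283712
d2 = d1 - sigma*sqrt(T) = -0.07716288
exp(-rT) = 0.97530991
N(d1) = 0.57253709; N(d2) = 0.46924699
C = S_0' * N(d1) - K * exp(-rT) * N(d2) = 0.99868884 * 0.57253709 - 1.0100 * 0.97530991 * 0.46924699 = 0.1095

Answer: Price = 0.1095


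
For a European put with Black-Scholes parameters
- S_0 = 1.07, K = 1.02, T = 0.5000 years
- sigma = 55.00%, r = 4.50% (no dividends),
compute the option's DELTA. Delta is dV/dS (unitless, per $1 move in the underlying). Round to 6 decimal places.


d1 = 0.3753606182; d2 = -0.0135481115
phi(d1) = 0.3718047865; exp(-qT) = 1.0000000000; exp(-rT) = 0.9777512372
N(-d1) = 0.3536961447
Delta = -exp(-qT) * N(-d1) = -1.0000000000 * 0.3536961447 = -0.353696

Answer: Delta = -0.353696


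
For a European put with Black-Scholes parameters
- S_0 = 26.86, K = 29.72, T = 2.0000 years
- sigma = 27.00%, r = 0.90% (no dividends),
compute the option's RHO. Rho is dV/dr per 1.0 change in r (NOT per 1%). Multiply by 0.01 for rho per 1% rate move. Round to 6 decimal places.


Answer: Rho = -38.451412

Derivation:
d1 = -0.0269277491; d2 = -0.4087654109
phi(d1) = 0.3987976694; exp(-qT) = 1.0000000000; exp(-rT) = 0.9821610324
N(-d2) = 0.6586440871
Rho = -K*T*exp(-rT)*N(-d2) = -29.7200 * 2.0000 * 0.9821610324 * 0.6586440871 = -38.451412


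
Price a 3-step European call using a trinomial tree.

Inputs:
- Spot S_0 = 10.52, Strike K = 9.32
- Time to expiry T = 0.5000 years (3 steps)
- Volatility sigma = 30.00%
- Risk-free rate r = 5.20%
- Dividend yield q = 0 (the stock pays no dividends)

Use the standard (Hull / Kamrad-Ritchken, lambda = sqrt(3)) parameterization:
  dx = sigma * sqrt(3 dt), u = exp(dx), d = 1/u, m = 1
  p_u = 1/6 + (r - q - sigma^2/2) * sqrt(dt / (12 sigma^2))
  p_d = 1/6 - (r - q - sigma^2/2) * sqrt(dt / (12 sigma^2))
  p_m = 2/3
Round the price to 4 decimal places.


Answer: Price = V(0,0) = 1.7663

Derivation:
dt = T/N = 0.166667; dx = sigma*sqrt(3*dt) = 0.212132
u = exp(dx) = 1.236311; d = 1/u = 0.808858
p_u = 0.169417, p_m = 0.666667, p_d = 0.163917
Discount per step: exp(-r*dt) = 0.991371
Stock lattice S(k, j) with j the centered position index:
  k=0: S(0,+0) = 10.5200
  k=1: S(1,-1) = 8.5092; S(1,+0) = 10.5200; S(1,+1) = 13.0060
  k=2: S(2,-2) = 6.8827; S(2,-1) = 8.5092; S(2,+0) = 10.5200; S(2,+1) = 13.0060; S(2,+2) = 16.0795
  k=3: S(3,-3) = 5.5671; S(3,-2) = 6.8827; S(3,-1) = 8.5092; S(3,+0) = 10.5200; S(3,+1) = 13.0060; S(3,+2) = 16.0795; S(3,+3) = 19.8792
Terminal payoffs V(N, j) = max(S_T - K, 0):
  V(3,-3) = 0.000000; V(3,-2) = 0.000000; V(3,-1) = 0.000000; V(3,+0) = 1.200000; V(3,+1) = 3.685993; V(3,+2) = 6.759453; V(3,+3) = 10.559207
Backward induction: V(k, j) = exp(-r*dt) * [p_u * V(k+1, j+1) + p_m * V(k+1, j) + p_d * V(k+1, j-1)]
  V(2,-2) = exp(-r*dt) * [p_u*0.000000 + p_m*0.000000 + p_d*0.000000] = 0.000000
  V(2,-1) = exp(-r*dt) * [p_u*1.200000 + p_m*0.000000 + p_d*0.000000] = 0.201546
  V(2,+0) = exp(-r*dt) * [p_u*3.685993 + p_m*1.200000 + p_d*0.000000] = 1.412176
  V(2,+1) = exp(-r*dt) * [p_u*6.759453 + p_m*3.685993 + p_d*1.200000] = 3.766408
  V(2,+2) = exp(-r*dt) * [p_u*10.559207 + p_m*6.759453 + p_d*3.685993] = 6.839866
  V(1,-1) = exp(-r*dt) * [p_u*1.412176 + p_m*0.201546 + p_d*0.000000] = 0.370386
  V(1,+0) = exp(-r*dt) * [p_u*3.766408 + p_m*1.412176 + p_d*0.201546] = 1.598664
  V(1,+1) = exp(-r*dt) * [p_u*6.839866 + p_m*3.766408 + p_d*1.412176] = 3.867540
  V(0,+0) = exp(-r*dt) * [p_u*3.867540 + p_m*1.598664 + p_d*0.370386] = 1.766339


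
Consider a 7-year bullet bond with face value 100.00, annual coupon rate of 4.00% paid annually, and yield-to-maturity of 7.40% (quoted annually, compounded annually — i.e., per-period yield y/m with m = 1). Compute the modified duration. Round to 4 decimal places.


Coupon per period c = face * coupon_rate / m = 4.000000
Periods per year m = 1; per-period yield y/m = 0.074000
Number of cashflows N = 7
Cashflows (t years, CF_t, discount factor 1/(1+y/m)^(m*t), PV):
  t = 1.0000: CF_t = 4.000000, DF = 0.931099, PV = 3.724395
  t = 2.0000: CF_t = 4.000000, DF = 0.866945, PV = 3.467779
  t = 3.0000: CF_t = 4.000000, DF = 0.807211, PV = 3.228845
  t = 4.0000: CF_t = 4.000000, DF = 0.751593, PV = 3.006373
  t = 5.0000: CF_t = 4.000000, DF = 0.699808, PV = 2.799230
  t = 6.0000: CF_t = 4.000000, DF = 0.651590, PV = 2.606359
  t = 7.0000: CF_t = 104.000000, DF = 0.606694, PV = 63.096224
Price P = sum_t PV_t = 81.929205
First compute Macaulay numerator sum_t t * PV_t:
  t * PV_t at t = 1.0000: 3.724395
  t * PV_t at t = 2.0000: 6.935558
  t * PV_t at t = 3.0000: 9.686534
  t * PV_t at t = 4.0000: 12.025492
  t * PV_t at t = 5.0000: 13.996150
  t * PV_t at t = 6.0000: 15.638156
  t * PV_t at t = 7.0000: 441.673568
Macaulay duration D = 503.679854 / 81.929205 = 6.147745
Modified duration = D / (1 + y/m) = 6.147745 / (1 + 0.074000) = 5.724157

Answer: Modified duration = 5.7242


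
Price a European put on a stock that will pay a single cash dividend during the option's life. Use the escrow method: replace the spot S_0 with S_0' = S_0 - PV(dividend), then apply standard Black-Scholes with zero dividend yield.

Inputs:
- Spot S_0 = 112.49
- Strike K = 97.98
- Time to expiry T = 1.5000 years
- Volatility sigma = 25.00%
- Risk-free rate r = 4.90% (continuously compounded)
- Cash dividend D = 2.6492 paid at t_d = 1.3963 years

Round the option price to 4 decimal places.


PV(D) = D * exp(-r * t_d) = 2.6492 * 0.93386938 = 2.47400676
S_0' = S_0 - PV(D) = 112.4900 - 2.47400676 = 110.01599324
d1 = (ln(S_0'/K) + (r + sigma^2/2)*T) / (sigma*sqrt(T)) = 0.77154803
d2 = d1 - sigma*sqrt(T) = 0.46536181
exp(-rT) = 0.92913615
N(-d1) = 0.22019108; N(-d2) = 0.32083619
P = K * exp(-rT) * N(-d2) - S_0' * N(-d1) = 97.9800 * 0.92913615 * 0.32083619 - 110.01599324 * 0.22019108 = 4.9833

Answer: Price = 4.9833


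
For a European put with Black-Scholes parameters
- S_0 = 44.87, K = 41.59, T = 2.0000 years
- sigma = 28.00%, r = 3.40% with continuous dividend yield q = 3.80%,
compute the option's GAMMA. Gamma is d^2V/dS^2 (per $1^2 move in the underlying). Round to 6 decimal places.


d1 = 0.3694877041; d2 = -0.0264920934
phi(d1) = 0.3726188935; exp(-qT) = 0.9268162066; exp(-rT) = 0.9342604736
Gamma = exp(-qT) * phi(d1) / (S * sigma * sqrt(T)) = 0.9268162066 * 0.3726188935 / (44.8700 * 0.2800 * 1.4142135624) = 0.019437

Answer: Gamma = 0.019437


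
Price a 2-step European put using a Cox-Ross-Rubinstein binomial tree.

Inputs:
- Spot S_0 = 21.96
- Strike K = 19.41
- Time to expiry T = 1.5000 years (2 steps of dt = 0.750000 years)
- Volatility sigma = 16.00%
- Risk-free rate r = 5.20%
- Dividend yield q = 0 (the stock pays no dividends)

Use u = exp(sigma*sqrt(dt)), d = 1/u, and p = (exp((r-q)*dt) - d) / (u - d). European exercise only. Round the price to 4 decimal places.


Answer: Price = V(0,0) = 0.3921

Derivation:
dt = T/N = 0.750000
u = exp(sigma*sqrt(dt)) = 1.148623; d = 1/u = 0.870607
p = (exp((r-q)*dt) - d) / (u - d) = 0.608465
Discount per step: exp(-r*dt) = 0.961751
Stock lattice S(k, i) with i counting down-moves:
  k=0: S(0,0) = 21.9600
  k=1: S(1,0) = 25.2238; S(1,1) = 19.1185
  k=2: S(2,0) = 28.9726; S(2,1) = 21.9600; S(2,2) = 16.6447
Terminal payoffs V(N, i) = max(K - S_T, 0):
  V(2,0) = 0.000000; V(2,1) = 0.000000; V(2,2) = 2.765256
Backward induction: V(k, i) = exp(-r*dt) * [p * V(k+1, i) + (1-p) * V(k+1, i+1)].
  V(1,0) = exp(-r*dt) * [p*0.000000 + (1-p)*0.000000] = 0.000000
  V(1,1) = exp(-r*dt) * [p*0.000000 + (1-p)*2.765256] = 1.041281
  V(0,0) = exp(-r*dt) * [p*0.000000 + (1-p)*1.041281] = 0.392103


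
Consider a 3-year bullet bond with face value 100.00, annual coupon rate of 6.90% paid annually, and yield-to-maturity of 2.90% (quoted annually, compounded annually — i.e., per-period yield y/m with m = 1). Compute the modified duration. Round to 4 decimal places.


Coupon per period c = face * coupon_rate / m = 6.900000
Periods per year m = 1; per-period yield y/m = 0.029000
Number of cashflows N = 3
Cashflows (t years, CF_t, discount factor 1/(1+y/m)^(m*t), PV):
  t = 1.0000: CF_t = 6.900000, DF = 0.971817, PV = 6.705539
  t = 2.0000: CF_t = 6.900000, DF = 0.944429, PV = 6.516559
  t = 3.0000: CF_t = 106.900000, DF = 0.917812, PV = 98.114135
Price P = sum_t PV_t = 111.336234
First compute Macaulay numerator sum_t t * PV_t:
  t * PV_t at t = 1.0000: 6.705539
  t * PV_t at t = 2.0000: 13.033118
  t * PV_t at t = 3.0000: 294.342406
Macaulay duration D = 314.081064 / 111.336234 = 2.821014
Modified duration = D / (1 + y/m) = 2.821014 / (1 + 0.029000) = 2.741510

Answer: Modified duration = 2.7415


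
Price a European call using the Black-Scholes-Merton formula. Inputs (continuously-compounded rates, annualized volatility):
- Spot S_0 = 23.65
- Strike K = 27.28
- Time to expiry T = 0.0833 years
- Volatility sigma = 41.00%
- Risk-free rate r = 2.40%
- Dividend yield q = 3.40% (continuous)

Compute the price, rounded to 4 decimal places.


Answer: Price = 0.1633

Derivation:
d1 = (ln(S/K) + (r - q + 0.5*sigma^2) * T) / (sigma * sqrt(T)) = -1.15455707
d2 = d1 - sigma * sqrt(T) = -1.27289020
exp(-rT) = 0.99800280; exp(-qT) = 0.99717181
C = S_0 * exp(-qT) * N(d1) - K * exp(-rT) * N(d2)
N(d1) = 0.12413593; N(d2) = 0.10152850
C = 23.6500 * 0.99717181 * 0.12413593 - 27.2800 * 0.99800280 * 0.10152850 = 0.1633


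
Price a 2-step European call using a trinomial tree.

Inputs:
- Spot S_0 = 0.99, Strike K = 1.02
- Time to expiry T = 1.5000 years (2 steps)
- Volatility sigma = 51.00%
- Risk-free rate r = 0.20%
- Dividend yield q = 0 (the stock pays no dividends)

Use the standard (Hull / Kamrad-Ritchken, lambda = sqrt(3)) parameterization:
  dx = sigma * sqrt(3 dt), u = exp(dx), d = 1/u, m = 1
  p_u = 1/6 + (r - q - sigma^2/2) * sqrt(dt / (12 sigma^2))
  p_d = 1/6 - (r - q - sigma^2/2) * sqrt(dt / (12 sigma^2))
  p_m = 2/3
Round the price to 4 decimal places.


Answer: Price = V(0,0) = 0.1912

Derivation:
dt = T/N = 0.750000; dx = sigma*sqrt(3*dt) = 0.765000
u = exp(dx) = 2.148994; d = 1/u = 0.465334
p_u = 0.103897, p_m = 0.666667, p_d = 0.229436
Discount per step: exp(-r*dt) = 0.998501
Stock lattice S(k, j) with j the centered position index:
  k=0: S(0,+0) = 0.9900
  k=1: S(1,-1) = 0.4607; S(1,+0) = 0.9900; S(1,+1) = 2.1275
  k=2: S(2,-2) = 0.2144; S(2,-1) = 0.4607; S(2,+0) = 0.9900; S(2,+1) = 2.1275; S(2,+2) = 4.5720
Terminal payoffs V(N, j) = max(S_T - K, 0):
  V(2,-2) = 0.000000; V(2,-1) = 0.000000; V(2,+0) = 0.000000; V(2,+1) = 1.107504; V(2,+2) = 3.551995
Backward induction: V(k, j) = exp(-r*dt) * [p_u * V(k+1, j+1) + p_m * V(k+1, j) + p_d * V(k+1, j-1)]
  V(1,-1) = exp(-r*dt) * [p_u*0.000000 + p_m*0.000000 + p_d*0.000000] = 0.000000
  V(1,+0) = exp(-r*dt) * [p_u*1.107504 + p_m*0.000000 + p_d*0.000000] = 0.114894
  V(1,+1) = exp(-r*dt) * [p_u*3.551995 + p_m*1.107504 + p_d*0.000000] = 1.105718
  V(0,+0) = exp(-r*dt) * [p_u*1.105718 + p_m*0.114894 + p_d*0.000000] = 0.191190


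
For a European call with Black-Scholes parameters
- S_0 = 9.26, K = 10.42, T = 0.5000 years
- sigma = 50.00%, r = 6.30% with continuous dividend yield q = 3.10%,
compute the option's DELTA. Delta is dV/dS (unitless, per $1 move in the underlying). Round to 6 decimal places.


Answer: Delta = 0.448490

Derivation:
d1 = -0.1117878904; d2 = -0.4653412810
phi(d1) = 0.3964573542; exp(-qT) = 0.9846195068; exp(-rT) = 0.9689909565
N(d1) = 0.4554957947
Delta = exp(-qT) * N(d1) = 0.9846195068 * 0.4554957947 = 0.448490


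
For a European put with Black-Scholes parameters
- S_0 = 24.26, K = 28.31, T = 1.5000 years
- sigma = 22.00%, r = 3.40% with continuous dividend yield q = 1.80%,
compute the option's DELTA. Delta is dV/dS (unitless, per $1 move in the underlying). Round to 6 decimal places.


d1 = -0.3491866228; d2 = -0.6186304946
phi(d1) = 0.3753470621; exp(-qT) = 0.9733612415; exp(-rT) = 0.9502786705
N(-d1) = 0.6365253958
Delta = -exp(-qT) * N(-d1) = -0.9733612415 * 0.6365253958 = -0.619569

Answer: Delta = -0.619569


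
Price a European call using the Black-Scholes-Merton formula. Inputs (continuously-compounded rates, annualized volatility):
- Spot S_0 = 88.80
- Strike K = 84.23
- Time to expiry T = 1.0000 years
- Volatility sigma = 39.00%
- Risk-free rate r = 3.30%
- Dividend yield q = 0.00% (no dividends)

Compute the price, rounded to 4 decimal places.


d1 = (ln(S/K) + (r - q + 0.5*sigma^2) * T) / (sigma * sqrt(T)) = 0.41509102
d2 = d1 - sigma * sqrt(T) = 0.02509102
exp(-rT) = 0.96753856; exp(-qT) = 1.00000000
C = S_0 * exp(-qT) * N(d1) - K * exp(-rT) * N(d2)
N(d1) = 0.66096236; N(d2) = 0.51000882
C = 88.8000 * 1.00000000 * 0.66096236 - 84.2300 * 0.96753856 * 0.51000882 = 17.1299

Answer: Price = 17.1299


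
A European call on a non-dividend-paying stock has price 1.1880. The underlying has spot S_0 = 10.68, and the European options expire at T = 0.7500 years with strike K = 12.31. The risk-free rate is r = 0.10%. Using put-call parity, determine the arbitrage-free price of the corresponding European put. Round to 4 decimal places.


Put-call parity: C - P = S_0 * exp(-qT) - K * exp(-rT).
S_0 * exp(-qT) = 10.6800 * 1.00000000 = 10.68000000
K * exp(-rT) = 12.3100 * 0.99925028 = 12.30077096
P = C - S*exp(-qT) + K*exp(-rT)
P = 1.1880 - 10.68000000 + 12.30077096 = 2.8088

Answer: Put price = 2.8088


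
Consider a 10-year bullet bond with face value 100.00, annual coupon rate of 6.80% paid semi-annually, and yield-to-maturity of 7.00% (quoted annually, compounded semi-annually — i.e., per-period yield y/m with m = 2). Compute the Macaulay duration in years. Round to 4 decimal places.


Answer: Macaulay duration = 7.3934 years

Derivation:
Coupon per period c = face * coupon_rate / m = 3.400000
Periods per year m = 2; per-period yield y/m = 0.035000
Number of cashflows N = 20
Cashflows (t years, CF_t, discount factor 1/(1+y/m)^(m*t), PV):
  t = 0.5000: CF_t = 3.400000, DF = 0.966184, PV = 3.285024
  t = 1.0000: CF_t = 3.400000, DF = 0.933511, PV = 3.173936
  t = 1.5000: CF_t = 3.400000, DF = 0.901943, PV = 3.066605
  t = 2.0000: CF_t = 3.400000, DF = 0.871442, PV = 2.962904
  t = 2.5000: CF_t = 3.400000, DF = 0.841973, PV = 2.862709
  t = 3.0000: CF_t = 3.400000, DF = 0.813501, PV = 2.765902
  t = 3.5000: CF_t = 3.400000, DF = 0.785991, PV = 2.672369
  t = 4.0000: CF_t = 3.400000, DF = 0.759412, PV = 2.581999
  t = 4.5000: CF_t = 3.400000, DF = 0.733731, PV = 2.494685
  t = 5.0000: CF_t = 3.400000, DF = 0.708919, PV = 2.410324
  t = 5.5000: CF_t = 3.400000, DF = 0.684946, PV = 2.328815
  t = 6.0000: CF_t = 3.400000, DF = 0.661783, PV = 2.250063
  t = 6.5000: CF_t = 3.400000, DF = 0.639404, PV = 2.173974
  t = 7.0000: CF_t = 3.400000, DF = 0.617782, PV = 2.100458
  t = 7.5000: CF_t = 3.400000, DF = 0.596891, PV = 2.029428
  t = 8.0000: CF_t = 3.400000, DF = 0.576706, PV = 1.960800
  t = 8.5000: CF_t = 3.400000, DF = 0.557204, PV = 1.894493
  t = 9.0000: CF_t = 3.400000, DF = 0.538361, PV = 1.830428
  t = 9.5000: CF_t = 3.400000, DF = 0.520156, PV = 1.768529
  t = 10.0000: CF_t = 103.400000, DF = 0.502566, PV = 51.965312
Price P = sum_t PV_t = 98.578760
Macaulay numerator sum_t t * PV_t:
  t * PV_t at t = 0.5000: 1.642512
  t * PV_t at t = 1.0000: 3.173936
  t * PV_t at t = 1.5000: 4.599908
  t * PV_t at t = 2.0000: 5.925807
  t * PV_t at t = 2.5000: 7.156772
  t * PV_t at t = 3.0000: 8.297707
  t * PV_t at t = 3.5000: 9.353292
  t * PV_t at t = 4.0000: 10.327997
  t * PV_t at t = 4.5000: 11.226084
  t * PV_t at t = 5.0000: 12.051620
  t * PV_t at t = 5.5000: 12.808485
  t * PV_t at t = 6.0000: 13.500379
  t * PV_t at t = 6.5000: 14.130832
  t * PV_t at t = 7.0000: 14.703207
  t * PV_t at t = 7.5000: 15.220711
  t * PV_t at t = 8.0000: 15.686401
  t * PV_t at t = 8.5000: 16.103189
  t * PV_t at t = 9.0000: 16.473851
  t * PV_t at t = 9.5000: 16.801029
  t * PV_t at t = 10.0000: 519.653125
Macaulay duration D = (sum_t t * PV_t) / P = 728.836843 / 98.578760 = 7.393447


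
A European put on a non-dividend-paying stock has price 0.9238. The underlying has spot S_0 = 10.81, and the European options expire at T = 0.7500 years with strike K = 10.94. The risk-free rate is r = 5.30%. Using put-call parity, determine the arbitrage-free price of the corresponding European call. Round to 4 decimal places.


Answer: Call price = 1.2201

Derivation:
Put-call parity: C - P = S_0 * exp(-qT) - K * exp(-rT).
S_0 * exp(-qT) = 10.8100 * 1.00000000 = 10.81000000
K * exp(-rT) = 10.9400 * 0.96102967 = 10.51366455
C = P + S*exp(-qT) - K*exp(-rT)
C = 0.9238 + 10.81000000 - 10.51366455 = 1.2201


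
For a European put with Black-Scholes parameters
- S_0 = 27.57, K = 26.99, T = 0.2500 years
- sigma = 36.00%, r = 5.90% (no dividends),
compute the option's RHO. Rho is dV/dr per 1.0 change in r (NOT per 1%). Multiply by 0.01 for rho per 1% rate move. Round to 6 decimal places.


d1 = 0.2900655445; d2 = 0.1100655445
phi(d1) = 0.3825072991; exp(-qT) = 1.0000000000; exp(-rT) = 0.9853582484
N(-d2) = 0.4561786968
Rho = -K*T*exp(-rT)*N(-d2) = -26.9900 * 0.2500 * 0.9853582484 * 0.4561786968 = -3.032997

Answer: Rho = -3.032997


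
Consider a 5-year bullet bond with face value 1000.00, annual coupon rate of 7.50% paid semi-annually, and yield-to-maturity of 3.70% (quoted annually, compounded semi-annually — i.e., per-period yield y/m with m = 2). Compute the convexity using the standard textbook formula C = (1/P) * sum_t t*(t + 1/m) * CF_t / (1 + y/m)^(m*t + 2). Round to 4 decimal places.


Coupon per period c = face * coupon_rate / m = 37.500000
Periods per year m = 2; per-period yield y/m = 0.018500
Number of cashflows N = 10
Cashflows (t years, CF_t, discount factor 1/(1+y/m)^(m*t), PV):
  t = 0.5000: CF_t = 37.500000, DF = 0.981836, PV = 36.818851
  t = 1.0000: CF_t = 37.500000, DF = 0.964002, PV = 36.150075
  t = 1.5000: CF_t = 37.500000, DF = 0.946492, PV = 35.493446
  t = 2.0000: CF_t = 37.500000, DF = 0.929300, PV = 34.848744
  t = 2.5000: CF_t = 37.500000, DF = 0.912420, PV = 34.215753
  t = 3.0000: CF_t = 37.500000, DF = 0.895847, PV = 33.594259
  t = 3.5000: CF_t = 37.500000, DF = 0.879575, PV = 32.984054
  t = 4.0000: CF_t = 37.500000, DF = 0.863598, PV = 32.384933
  t = 4.5000: CF_t = 37.500000, DF = 0.847912, PV = 31.796694
  t = 5.0000: CF_t = 1037.500000, DF = 0.832510, PV = 863.729538
Price P = sum_t PV_t = 1172.016348
Convexity numerator sum_t t*(t + 1/m) * CF_t / (1+y/m)^(m*t + 2):
  t = 0.5000: term = 17.746723
  t = 1.0000: term = 52.273117
  t = 1.5000: term = 102.647259
  t = 2.0000: term = 167.971296
  t = 2.5000: term = 247.380406
  t = 3.0000: term = 340.041795
  t = 3.5000: term = 445.153716
  t = 4.0000: term = 561.944519
  t = 4.5000: term = 689.671722
  t = 5.0000: term = 22897.517477
Convexity = (1/P) * sum = 25522.348029 / 1172.016348 = 21.776444

Answer: Convexity = 21.7764


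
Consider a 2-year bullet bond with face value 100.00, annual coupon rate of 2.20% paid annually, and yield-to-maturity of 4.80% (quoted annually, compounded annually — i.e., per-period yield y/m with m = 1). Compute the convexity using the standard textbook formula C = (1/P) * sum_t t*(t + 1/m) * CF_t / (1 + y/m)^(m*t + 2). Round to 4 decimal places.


Answer: Convexity = 5.3826

Derivation:
Coupon per period c = face * coupon_rate / m = 2.200000
Periods per year m = 1; per-period yield y/m = 0.048000
Number of cashflows N = 2
Cashflows (t years, CF_t, discount factor 1/(1+y/m)^(m*t), PV):
  t = 1.0000: CF_t = 2.200000, DF = 0.954198, PV = 2.099237
  t = 2.0000: CF_t = 102.200000, DF = 0.910495, PV = 93.052561
Price P = sum_t PV_t = 95.151798
Convexity numerator sum_t t*(t + 1/m) * CF_t / (1+y/m)^(m*t + 2):
  t = 1.0000: term = 3.822688
  t = 2.0000: term = 508.343197
Convexity = (1/P) * sum = 512.165884 / 95.151798 = 5.382619


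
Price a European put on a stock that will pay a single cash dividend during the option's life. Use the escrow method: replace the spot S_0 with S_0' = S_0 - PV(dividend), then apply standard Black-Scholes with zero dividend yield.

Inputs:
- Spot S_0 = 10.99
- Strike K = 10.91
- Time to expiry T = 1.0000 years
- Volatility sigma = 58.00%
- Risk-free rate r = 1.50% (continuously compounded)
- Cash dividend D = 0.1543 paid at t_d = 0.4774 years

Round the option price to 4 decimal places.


Answer: Price = 2.4182

Derivation:
PV(D) = D * exp(-r * t_d) = 0.1543 * 0.99286458 = 0.15319900
S_0' = S_0 - PV(D) = 10.9900 - 0.15319900 = 10.83680100
d1 = (ln(S_0'/K) + (r + sigma^2/2)*T) / (sigma*sqrt(T)) = 0.30425524
d2 = d1 - sigma*sqrt(T) = -0.27574476
exp(-rT) = 0.98511194
N(-d1) = 0.38046672; N(-d2) = 0.60862794
P = K * exp(-rT) * N(-d2) - S_0' * N(-d1) = 10.9100 * 0.98511194 * 0.60862794 - 10.83680100 * 0.38046672 = 2.4182


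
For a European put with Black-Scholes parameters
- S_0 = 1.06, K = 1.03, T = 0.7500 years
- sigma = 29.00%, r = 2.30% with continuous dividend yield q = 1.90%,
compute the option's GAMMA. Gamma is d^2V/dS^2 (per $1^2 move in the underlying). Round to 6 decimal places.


Answer: Gamma = 1.431249

Derivation:
d1 = 0.2518346364; d2 = 0.0006872693
phi(d1) = 0.3864901582; exp(-qT) = 0.9858510507; exp(-rT) = 0.9828979294
Gamma = exp(-qT) * phi(d1) / (S * sigma * sqrt(T)) = 0.9858510507 * 0.3864901582 / (1.0600 * 0.2900 * 0.8660254038) = 1.431249


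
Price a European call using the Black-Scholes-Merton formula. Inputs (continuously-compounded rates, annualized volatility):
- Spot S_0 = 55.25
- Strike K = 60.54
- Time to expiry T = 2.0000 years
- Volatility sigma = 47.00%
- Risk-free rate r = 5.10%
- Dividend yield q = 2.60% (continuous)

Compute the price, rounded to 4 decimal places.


Answer: Price = 12.8619

Derivation:
d1 = (ln(S/K) + (r - q + 0.5*sigma^2) * T) / (sigma * sqrt(T)) = 0.27000051
d2 = d1 - sigma * sqrt(T) = -0.39467987
exp(-rT) = 0.90302955; exp(-qT) = 0.94932887
C = S_0 * exp(-qT) * N(d1) - K * exp(-rT) * N(d2)
N(d1) = 0.60642007; N(d2) = 0.34653958
C = 55.2500 * 0.94932887 * 0.60642007 - 60.5400 * 0.90302955 * 0.34653958 = 12.8619


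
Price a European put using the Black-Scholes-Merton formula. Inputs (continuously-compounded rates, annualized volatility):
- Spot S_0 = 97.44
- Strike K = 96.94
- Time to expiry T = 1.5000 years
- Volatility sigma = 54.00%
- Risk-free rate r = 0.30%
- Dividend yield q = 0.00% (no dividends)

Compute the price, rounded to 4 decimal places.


Answer: Price = 24.6619

Derivation:
d1 = (ln(S/K) + (r - q + 0.5*sigma^2) * T) / (sigma * sqrt(T)) = 0.34526401
d2 = d1 - sigma * sqrt(T) = -0.31609822
exp(-rT) = 0.99551011; exp(-qT) = 1.00000000
P = K * exp(-rT) * N(-d2) - S_0 * exp(-qT) * N(-d1)
N(-d1) = 0.36494795; N(-d2) = 0.62403602
P = 96.9400 * 0.99551011 * 0.62403602 - 97.4400 * 1.00000000 * 0.36494795 = 24.6619


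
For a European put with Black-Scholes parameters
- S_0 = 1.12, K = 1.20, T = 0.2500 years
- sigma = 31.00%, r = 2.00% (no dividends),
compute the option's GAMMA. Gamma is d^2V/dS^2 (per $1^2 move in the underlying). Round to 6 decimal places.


Answer: Gamma = 2.172396

Derivation:
d1 = -0.3353572354; d2 = -0.4903572354
phi(d1) = 0.3771279456; exp(-qT) = 1.0000000000; exp(-rT) = 0.9950124792
Gamma = exp(-qT) * phi(d1) / (S * sigma * sqrt(T)) = 1.0000000000 * 0.3771279456 / (1.1200 * 0.3100 * 0.5000000000) = 2.172396


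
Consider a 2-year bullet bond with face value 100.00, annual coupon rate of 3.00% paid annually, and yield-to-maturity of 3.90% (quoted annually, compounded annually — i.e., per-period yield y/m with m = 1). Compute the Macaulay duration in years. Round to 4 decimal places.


Coupon per period c = face * coupon_rate / m = 3.000000
Periods per year m = 1; per-period yield y/m = 0.039000
Number of cashflows N = 2
Cashflows (t years, CF_t, discount factor 1/(1+y/m)^(m*t), PV):
  t = 1.0000: CF_t = 3.000000, DF = 0.962464, PV = 2.887392
  t = 2.0000: CF_t = 103.000000, DF = 0.926337, PV = 95.412688
Price P = sum_t PV_t = 98.300079
Macaulay numerator sum_t t * PV_t:
  t * PV_t at t = 1.0000: 2.887392
  t * PV_t at t = 2.0000: 190.825375
Macaulay duration D = (sum_t t * PV_t) / P = 193.712767 / 98.300079 = 1.970627

Answer: Macaulay duration = 1.9706 years


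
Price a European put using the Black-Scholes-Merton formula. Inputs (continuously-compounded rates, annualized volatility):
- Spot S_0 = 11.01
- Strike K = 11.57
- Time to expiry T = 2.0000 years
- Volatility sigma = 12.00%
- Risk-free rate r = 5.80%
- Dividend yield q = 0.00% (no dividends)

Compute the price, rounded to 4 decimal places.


Answer: Price = 0.4213

Derivation:
d1 = (ln(S/K) + (r - q + 0.5*sigma^2) * T) / (sigma * sqrt(T)) = 0.47605027
d2 = d1 - sigma * sqrt(T) = 0.30634464
exp(-rT) = 0.89047522; exp(-qT) = 1.00000000
P = K * exp(-rT) * N(-d2) - S_0 * exp(-qT) * N(-d1)
N(-d1) = 0.31701928; N(-d2) = 0.37967113
P = 11.5700 * 0.89047522 * 0.37967113 - 11.0100 * 1.00000000 * 0.31701928 = 0.4213


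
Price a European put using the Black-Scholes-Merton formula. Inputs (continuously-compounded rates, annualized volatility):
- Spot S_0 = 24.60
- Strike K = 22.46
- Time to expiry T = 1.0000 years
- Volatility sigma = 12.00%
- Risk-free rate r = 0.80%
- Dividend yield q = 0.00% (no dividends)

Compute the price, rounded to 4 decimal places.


d1 = (ln(S/K) + (r - q + 0.5*sigma^2) * T) / (sigma * sqrt(T)) = 0.88508745
d2 = d1 - sigma * sqrt(T) = 0.76508745
exp(-rT) = 0.99203191; exp(-qT) = 1.00000000
P = K * exp(-rT) * N(-d2) - S_0 * exp(-qT) * N(-d1)
N(-d1) = 0.18805473; N(-d2) = 0.22210974
P = 22.4600 * 0.99203191 * 0.22210974 - 24.6000 * 1.00000000 * 0.18805473 = 0.3227

Answer: Price = 0.3227


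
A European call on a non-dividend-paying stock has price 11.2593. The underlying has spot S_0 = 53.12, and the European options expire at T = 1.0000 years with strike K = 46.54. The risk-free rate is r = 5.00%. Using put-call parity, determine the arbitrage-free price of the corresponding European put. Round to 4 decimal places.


Put-call parity: C - P = S_0 * exp(-qT) - K * exp(-rT).
S_0 * exp(-qT) = 53.1200 * 1.00000000 = 53.12000000
K * exp(-rT) = 46.5400 * 0.95122942 = 44.27021742
P = C - S*exp(-qT) + K*exp(-rT)
P = 11.2593 - 53.12000000 + 44.27021742 = 2.4095

Answer: Put price = 2.4095


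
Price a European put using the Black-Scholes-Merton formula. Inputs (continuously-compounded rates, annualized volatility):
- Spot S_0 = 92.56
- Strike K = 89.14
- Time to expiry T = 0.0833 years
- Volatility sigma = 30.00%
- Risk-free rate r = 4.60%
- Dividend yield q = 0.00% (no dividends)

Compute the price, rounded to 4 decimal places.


Answer: Price = 1.6032

Derivation:
d1 = (ln(S/K) + (r - q + 0.5*sigma^2) * T) / (sigma * sqrt(T)) = 0.52236648
d2 = d1 - sigma * sqrt(T) = 0.43578126
exp(-rT) = 0.99617553; exp(-qT) = 1.00000000
P = K * exp(-rT) * N(-d2) - S_0 * exp(-qT) * N(-d1)
N(-d1) = 0.30070760; N(-d2) = 0.33149772
P = 89.1400 * 0.99617553 * 0.33149772 - 92.5600 * 1.00000000 * 0.30070760 = 1.6032


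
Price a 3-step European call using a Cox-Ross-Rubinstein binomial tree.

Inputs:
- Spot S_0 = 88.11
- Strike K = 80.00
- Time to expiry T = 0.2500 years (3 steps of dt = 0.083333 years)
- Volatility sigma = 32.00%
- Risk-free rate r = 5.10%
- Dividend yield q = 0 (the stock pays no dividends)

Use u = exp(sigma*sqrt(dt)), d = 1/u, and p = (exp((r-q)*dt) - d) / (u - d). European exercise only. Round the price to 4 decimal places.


dt = T/N = 0.083333
u = exp(sigma*sqrt(dt)) = 1.096777; d = 1/u = 0.911762
p = (exp((r-q)*dt) - d) / (u - d) = 0.499942
Discount per step: exp(-r*dt) = 0.995759
Stock lattice S(k, i) with i counting down-moves:
  k=0: S(0,0) = 88.1100
  k=1: S(1,0) = 96.6370; S(1,1) = 80.3354
  k=2: S(2,0) = 105.9893; S(2,1) = 88.1100; S(2,2) = 73.2468
  k=3: S(3,0) = 116.2466; S(3,1) = 96.6370; S(3,2) = 80.3354; S(3,3) = 66.7836
Terminal payoffs V(N, i) = max(S_T - K, 0):
  V(3,0) = 36.246643; V(3,1) = 16.637037; V(3,2) = 0.335369; V(3,3) = 0.000000
Backward induction: V(k, i) = exp(-r*dt) * [p * V(k+1, i) + (1-p) * V(k+1, i+1)].
  V(2,0) = exp(-r*dt) * [p*36.246643 + (1-p)*16.637037] = 26.328576
  V(2,1) = exp(-r*dt) * [p*16.637037 + (1-p)*0.335369] = 8.449279
  V(2,2) = exp(-r*dt) * [p*0.335369 + (1-p)*0.000000] = 0.166954
  V(1,0) = exp(-r*dt) * [p*26.328576 + (1-p)*8.449279] = 17.314156
  V(1,1) = exp(-r*dt) * [p*8.449279 + (1-p)*0.166954] = 4.289371
  V(0,0) = exp(-r*dt) * [p*17.314156 + (1-p)*4.289371] = 10.755206

Answer: Price = V(0,0) = 10.7552


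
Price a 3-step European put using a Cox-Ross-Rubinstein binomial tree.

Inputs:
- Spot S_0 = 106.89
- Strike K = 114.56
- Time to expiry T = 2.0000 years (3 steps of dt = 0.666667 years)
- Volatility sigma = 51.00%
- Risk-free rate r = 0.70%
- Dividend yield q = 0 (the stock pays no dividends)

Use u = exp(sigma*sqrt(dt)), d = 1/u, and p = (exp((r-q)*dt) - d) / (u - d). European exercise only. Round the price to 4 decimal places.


Answer: Price = V(0,0) = 36.3520

Derivation:
dt = T/N = 0.666667
u = exp(sigma*sqrt(dt)) = 1.516512; d = 1/u = 0.659408
p = (exp((r-q)*dt) - d) / (u - d) = 0.402833
Discount per step: exp(-r*dt) = 0.995344
Stock lattice S(k, i) with i counting down-moves:
  k=0: S(0,0) = 106.8900
  k=1: S(1,0) = 162.1000; S(1,1) = 70.4841
  k=2: S(2,0) = 245.8267; S(2,1) = 106.8900; S(2,2) = 46.4778
  k=3: S(3,0) = 372.7992; S(3,1) = 162.1000; S(3,2) = 70.4841; S(3,3) = 30.6478
Terminal payoffs V(N, i) = max(K - S_T, 0):
  V(3,0) = 0.000000; V(3,1) = 0.000000; V(3,2) = 44.075910; V(3,3) = 83.912212
Backward induction: V(k, i) = exp(-r*dt) * [p * V(k+1, i) + (1-p) * V(k+1, i+1)].
  V(2,0) = exp(-r*dt) * [p*0.000000 + (1-p)*0.000000] = 0.000000
  V(2,1) = exp(-r*dt) * [p*0.000000 + (1-p)*44.075910] = 26.198146
  V(2,2) = exp(-r*dt) * [p*44.075910 + (1-p)*83.912212] = 67.548880
  V(1,0) = exp(-r*dt) * [p*0.000000 + (1-p)*26.198146] = 15.571836
  V(1,1) = exp(-r*dt) * [p*26.198146 + (1-p)*67.548880] = 50.654510
  V(0,0) = exp(-r*dt) * [p*15.571836 + (1-p)*50.654510] = 36.352020


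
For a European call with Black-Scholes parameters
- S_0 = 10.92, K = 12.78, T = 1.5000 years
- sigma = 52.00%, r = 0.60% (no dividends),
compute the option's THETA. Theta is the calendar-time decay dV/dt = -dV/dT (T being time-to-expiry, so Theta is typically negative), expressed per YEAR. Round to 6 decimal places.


d1 = 0.0855979237; d2 = -0.5512694095
phi(d1) = 0.3974834283; exp(-qT) = 1.0000000000; exp(-rT) = 0.9910403788
Theta = -S*exp(-qT)*phi(d1)*sigma/(2*sqrt(T)) - r*K*exp(-rT)*N(d2) + q*S*exp(-qT)*N(d1)
N(d1) = 0.5341069755; N(d2) = 0.2907245027; sqrt(T) = 1.2247448714
Term 1 = -10.9200 * 1.0000000000 * 0.3974834283 * 0.5200 / (2 * 1.2247448714) = -0.9214449278
Term 2 = -0.0060 * 12.7800 * 0.9910403788 * 0.2907245027 = -0.0220930202
Term 3 = 0 (no dividend yield, q = 0)
Theta = -0.9214449278 + (-0.0220930202) + (0.0000000000) = -0.943538

Answer: Theta = -0.943538


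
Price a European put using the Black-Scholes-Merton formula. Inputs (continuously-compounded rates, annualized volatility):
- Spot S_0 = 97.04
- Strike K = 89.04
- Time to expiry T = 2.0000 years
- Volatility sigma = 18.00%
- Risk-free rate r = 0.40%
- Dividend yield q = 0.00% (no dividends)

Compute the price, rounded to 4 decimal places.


d1 = (ln(S/K) + (r - q + 0.5*sigma^2) * T) / (sigma * sqrt(T)) = 0.49669364
d2 = d1 - sigma * sqrt(T) = 0.24213519
exp(-rT) = 0.99203191; exp(-qT) = 1.00000000
P = K * exp(-rT) * N(-d2) - S_0 * exp(-qT) * N(-d1)
N(-d1) = 0.30970256; N(-d2) = 0.40433770
P = 89.0400 * 0.99203191 * 0.40433770 - 97.0400 * 1.00000000 * 0.30970256 = 5.6618

Answer: Price = 5.6618


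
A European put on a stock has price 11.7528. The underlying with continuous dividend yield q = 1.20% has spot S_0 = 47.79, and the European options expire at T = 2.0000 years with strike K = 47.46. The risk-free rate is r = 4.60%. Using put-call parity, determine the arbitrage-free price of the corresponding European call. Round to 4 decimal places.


Put-call parity: C - P = S_0 * exp(-qT) - K * exp(-rT).
S_0 * exp(-qT) = 47.7900 * 0.97628571 = 46.65669407
K * exp(-rT) = 47.4600 * 0.91210515 = 43.28851040
C = P + S*exp(-qT) - K*exp(-rT)
C = 11.7528 + 46.65669407 - 43.28851040 = 15.1210

Answer: Call price = 15.1210


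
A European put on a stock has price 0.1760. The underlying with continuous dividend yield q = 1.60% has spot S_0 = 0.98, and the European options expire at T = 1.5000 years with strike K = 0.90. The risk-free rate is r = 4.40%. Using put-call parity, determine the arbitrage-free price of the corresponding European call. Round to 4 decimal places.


Answer: Call price = 0.2902

Derivation:
Put-call parity: C - P = S_0 * exp(-qT) - K * exp(-rT).
S_0 * exp(-qT) = 0.9800 * 0.97628571 = 0.95676000
K * exp(-rT) = 0.9000 * 0.93613086 = 0.84251778
C = P + S*exp(-qT) - K*exp(-rT)
C = 0.1760 + 0.95676000 - 0.84251778 = 0.2902


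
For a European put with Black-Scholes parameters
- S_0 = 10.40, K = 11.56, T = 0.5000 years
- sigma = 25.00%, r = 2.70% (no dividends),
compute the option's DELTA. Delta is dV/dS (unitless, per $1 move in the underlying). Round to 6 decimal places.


d1 = -0.4334284956; d2 = -0.6102051909
phi(d1) = 0.3631756550; exp(-qT) = 1.0000000000; exp(-rT) = 0.9865907163
N(-d1) = 0.6676482487
Delta = -exp(-qT) * N(-d1) = -1.0000000000 * 0.6676482487 = -0.667648

Answer: Delta = -0.667648


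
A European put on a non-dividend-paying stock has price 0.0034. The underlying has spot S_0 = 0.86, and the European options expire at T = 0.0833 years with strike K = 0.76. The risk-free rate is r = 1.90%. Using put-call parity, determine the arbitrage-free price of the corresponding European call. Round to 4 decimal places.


Put-call parity: C - P = S_0 * exp(-qT) - K * exp(-rT).
S_0 * exp(-qT) = 0.8600 * 1.00000000 = 0.86000000
K * exp(-rT) = 0.7600 * 0.99841855 = 0.75879810
C = P + S*exp(-qT) - K*exp(-rT)
C = 0.0034 + 0.86000000 - 0.75879810 = 0.1046

Answer: Call price = 0.1046


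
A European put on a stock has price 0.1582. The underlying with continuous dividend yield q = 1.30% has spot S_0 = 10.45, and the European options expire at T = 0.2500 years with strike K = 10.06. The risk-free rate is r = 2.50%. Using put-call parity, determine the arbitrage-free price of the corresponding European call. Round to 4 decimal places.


Answer: Call price = 0.5770

Derivation:
Put-call parity: C - P = S_0 * exp(-qT) - K * exp(-rT).
S_0 * exp(-qT) = 10.4500 * 0.99675528 = 10.41609263
K * exp(-rT) = 10.0600 * 0.99376949 = 9.99732108
C = P + S*exp(-qT) - K*exp(-rT)
C = 0.1582 + 10.41609263 - 9.99732108 = 0.5770


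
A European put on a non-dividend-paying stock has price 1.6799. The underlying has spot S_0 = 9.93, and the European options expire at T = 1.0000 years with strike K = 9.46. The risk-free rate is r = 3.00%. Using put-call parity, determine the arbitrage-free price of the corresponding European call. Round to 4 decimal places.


Answer: Call price = 2.4295

Derivation:
Put-call parity: C - P = S_0 * exp(-qT) - K * exp(-rT).
S_0 * exp(-qT) = 9.9300 * 1.00000000 = 9.93000000
K * exp(-rT) = 9.4600 * 0.97044553 = 9.18041475
C = P + S*exp(-qT) - K*exp(-rT)
C = 1.6799 + 9.93000000 - 9.18041475 = 2.4295


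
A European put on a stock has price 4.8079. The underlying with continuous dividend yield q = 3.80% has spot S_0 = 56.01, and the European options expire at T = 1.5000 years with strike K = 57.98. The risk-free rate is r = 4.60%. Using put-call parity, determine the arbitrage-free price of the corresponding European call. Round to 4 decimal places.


Answer: Call price = 3.6003

Derivation:
Put-call parity: C - P = S_0 * exp(-qT) - K * exp(-rT).
S_0 * exp(-qT) = 56.0100 * 0.94459407 = 52.90671383
K * exp(-rT) = 57.9800 * 0.93332668 = 54.11428091
C = P + S*exp(-qT) - K*exp(-rT)
C = 4.8079 + 52.90671383 - 54.11428091 = 3.6003


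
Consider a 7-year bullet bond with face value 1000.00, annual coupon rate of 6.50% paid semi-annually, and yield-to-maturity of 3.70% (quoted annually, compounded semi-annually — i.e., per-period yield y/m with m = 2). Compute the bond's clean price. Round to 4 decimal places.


Answer: Price = 1171.2905

Derivation:
Coupon per period c = face * coupon_rate / m = 32.500000
Periods per year m = 2; per-period yield y/m = 0.018500
Number of cashflows N = 14
Cashflows (t years, CF_t, discount factor 1/(1+y/m)^(m*t), PV):
  t = 0.5000: CF_t = 32.500000, DF = 0.981836, PV = 31.909671
  t = 1.0000: CF_t = 32.500000, DF = 0.964002, PV = 31.330065
  t = 1.5000: CF_t = 32.500000, DF = 0.946492, PV = 30.760987
  t = 2.0000: CF_t = 32.500000, DF = 0.929300, PV = 30.202245
  t = 2.5000: CF_t = 32.500000, DF = 0.912420, PV = 29.653653
  t = 3.0000: CF_t = 32.500000, DF = 0.895847, PV = 29.115025
  t = 3.5000: CF_t = 32.500000, DF = 0.879575, PV = 28.586180
  t = 4.0000: CF_t = 32.500000, DF = 0.863598, PV = 28.066942
  t = 4.5000: CF_t = 32.500000, DF = 0.847912, PV = 27.557135
  t = 5.0000: CF_t = 32.500000, DF = 0.832510, PV = 27.056588
  t = 5.5000: CF_t = 32.500000, DF = 0.817389, PV = 26.565133
  t = 6.0000: CF_t = 32.500000, DF = 0.802542, PV = 26.082605
  t = 6.5000: CF_t = 32.500000, DF = 0.787964, PV = 25.608841
  t = 7.0000: CF_t = 1032.500000, DF = 0.773652, PV = 798.795471
Price P = sum_t PV_t = 1171.290539


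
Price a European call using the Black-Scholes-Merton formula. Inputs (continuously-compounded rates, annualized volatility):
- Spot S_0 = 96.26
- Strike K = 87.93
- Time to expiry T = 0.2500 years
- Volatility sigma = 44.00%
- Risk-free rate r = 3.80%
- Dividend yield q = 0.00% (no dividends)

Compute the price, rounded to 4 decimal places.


Answer: Price = 13.4226

Derivation:
d1 = (ln(S/K) + (r - q + 0.5*sigma^2) * T) / (sigma * sqrt(T)) = 0.56459918
d2 = d1 - sigma * sqrt(T) = 0.34459918
exp(-rT) = 0.99054498; exp(-qT) = 1.00000000
C = S_0 * exp(-qT) * N(d1) - K * exp(-rT) * N(d2)
N(d1) = 0.71382679; N(d2) = 0.63480214
C = 96.2600 * 1.00000000 * 0.71382679 - 87.9300 * 0.99054498 * 0.63480214 = 13.4226


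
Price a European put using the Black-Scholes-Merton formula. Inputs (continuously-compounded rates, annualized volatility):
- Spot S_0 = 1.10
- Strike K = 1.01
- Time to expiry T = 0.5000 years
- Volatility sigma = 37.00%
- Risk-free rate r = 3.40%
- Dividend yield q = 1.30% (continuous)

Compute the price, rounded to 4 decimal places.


d1 = (ln(S/K) + (r - q + 0.5*sigma^2) * T) / (sigma * sqrt(T)) = 0.49721016
d2 = d1 - sigma * sqrt(T) = 0.23558065
exp(-rT) = 0.98314368; exp(-qT) = 0.99352108
P = K * exp(-rT) * N(-d2) - S_0 * exp(-qT) * N(-d1)
N(-d1) = 0.30952043; N(-d2) = 0.40687905
P = 1.0100 * 0.98314368 * 0.40687905 - 1.1000 * 0.99352108 * 0.30952043 = 0.0658

Answer: Price = 0.0658
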